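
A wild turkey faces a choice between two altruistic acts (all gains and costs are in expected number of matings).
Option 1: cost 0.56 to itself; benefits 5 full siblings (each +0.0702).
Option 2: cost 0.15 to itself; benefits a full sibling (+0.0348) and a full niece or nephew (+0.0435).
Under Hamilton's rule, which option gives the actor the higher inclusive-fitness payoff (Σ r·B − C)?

Option 1: r to a full sibling = 0.5.
Option 1: Σ r·B − C = (5·0.5·0.0702) − 0.56 = -0.3845.
Option 2: r to a full sibling = 0.5.
Option 2: r to a full niece or nephew = 0.25.
Option 2: Σ r·B − C = (1·0.5·0.0348 + 1·0.25·0.0435) − 0.15 = -0.121725.
Option 2 has the higher net inclusive-fitness payoff.

Option 2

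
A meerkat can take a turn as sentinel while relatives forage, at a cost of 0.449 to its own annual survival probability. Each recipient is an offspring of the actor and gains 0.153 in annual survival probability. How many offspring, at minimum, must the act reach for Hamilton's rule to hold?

6

r to an offspring = 0.5 (one parent–offspring link: r = (1/2)^1 = 1/2).
Hamilton's rule: n·r·B > C  ⇒  n > C/(r·B) = 0.449/(0.5·0.153) = 5.869.
The smallest integer exceeding 5.869 is 6.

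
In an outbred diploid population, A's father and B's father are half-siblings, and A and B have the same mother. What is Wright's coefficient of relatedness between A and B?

Independent pedigree routes through distinct common ancestors add.
A and B are related in two ways: half first cousins through their fathers (r = 1/16) and half-sibs through their shared mother (r = 1/4).
r = 1/16 + 1/4 = 0.3125.

0.3125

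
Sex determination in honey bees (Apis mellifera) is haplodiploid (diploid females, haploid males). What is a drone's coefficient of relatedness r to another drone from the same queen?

Haploid brothers each carry a random half of the queen's diploid genome, so on average they share half: r = 1/2.

0.5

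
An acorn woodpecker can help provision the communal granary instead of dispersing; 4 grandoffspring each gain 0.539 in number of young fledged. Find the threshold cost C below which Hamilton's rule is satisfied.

r to a grandoffspring = 1/4 (two parent–offspring links: r = (1/2)^2 = 1/4).
Hamilton's rule: n·r·B > C, so the trait is favored while C < n·r·B = 4·0.25·0.539 = 0.539.

0.539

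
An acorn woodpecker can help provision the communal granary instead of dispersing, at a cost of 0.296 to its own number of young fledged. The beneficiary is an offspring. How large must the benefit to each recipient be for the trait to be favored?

0.592

r to an offspring = 0.5 (one parent–offspring link: r = (1/2)^1 = 1/2).
Hamilton's rule with n recipients of equal r: n·r·B > C, so B > C/(n·r) = 0.296/(1·0.5) = 0.592.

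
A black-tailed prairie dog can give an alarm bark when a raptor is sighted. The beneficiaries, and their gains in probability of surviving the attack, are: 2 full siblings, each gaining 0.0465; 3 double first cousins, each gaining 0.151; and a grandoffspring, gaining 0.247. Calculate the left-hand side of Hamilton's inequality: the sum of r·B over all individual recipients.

r to a full sibling = 1/2 (full sibs share both parents — two paths of length 2: r = 2·(1/2)^2 = 1/2).
r to a double first cousin = 0.25 (double first cousins share both grandparent pairs — four paths of length 4: r = 4·(1/2)^4 = 1/4).
r to a grandoffspring = 1/4 (two parent–offspring links: r = (1/2)^2 = 1/4).
Summing one r·B term per recipient: 2·0.5·0.0465 + 3·0.25·0.151 + 1·0.25·0.247 = 0.2215.

0.2215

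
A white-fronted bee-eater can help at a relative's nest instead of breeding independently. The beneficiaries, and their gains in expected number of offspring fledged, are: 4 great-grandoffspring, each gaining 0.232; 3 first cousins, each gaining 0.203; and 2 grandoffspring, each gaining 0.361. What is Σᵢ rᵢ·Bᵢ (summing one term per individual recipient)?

r to a great-grandoffspring = 1/8 (three parent–offspring links: r = (1/2)^3 = 1/8).
r to a first cousin = 1/8 (first cousins share one grandparent pair — two paths of length 4: r = 2·(1/2)^4 = 1/8).
r to a grandoffspring = 0.25 (two parent–offspring links: r = (1/2)^2 = 1/4).
Summing one r·B term per recipient: 4·0.125·0.232 + 3·0.125·0.203 + 2·0.25·0.361 = 0.372625.

0.372625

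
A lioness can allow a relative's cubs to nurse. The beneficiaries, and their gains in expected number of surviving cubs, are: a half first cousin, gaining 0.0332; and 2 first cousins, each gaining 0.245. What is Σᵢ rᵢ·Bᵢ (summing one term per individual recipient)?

0.063325

r to a half first cousin = 1/16 (half first cousins share one grandparent — one path of length 4: r = (1/2)^4 = 1/16).
r to a first cousin = 1/8 (first cousins share one grandparent pair — two paths of length 4: r = 2·(1/2)^4 = 1/8).
Summing one r·B term per recipient: 1·0.0625·0.0332 + 2·0.125·0.245 = 0.063325.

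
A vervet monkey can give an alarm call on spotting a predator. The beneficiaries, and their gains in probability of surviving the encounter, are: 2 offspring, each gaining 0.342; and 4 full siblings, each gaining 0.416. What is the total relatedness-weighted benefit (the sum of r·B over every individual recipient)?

r to an offspring = 0.5 (one parent–offspring link: r = (1/2)^1 = 1/2).
r to a full sibling = 1/2 (full sibs share both parents — two paths of length 2: r = 2·(1/2)^2 = 1/2).
Summing one r·B term per recipient: 2·0.5·0.342 + 4·0.5·0.416 = 1.174.

1.174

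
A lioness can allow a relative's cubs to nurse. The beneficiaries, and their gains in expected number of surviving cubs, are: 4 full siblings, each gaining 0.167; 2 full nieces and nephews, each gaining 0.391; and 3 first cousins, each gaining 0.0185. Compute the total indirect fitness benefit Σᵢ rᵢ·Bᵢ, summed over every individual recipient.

0.5364375

r to a full sibling = 0.5 (full sibs share both parents — two paths of length 2: r = 2·(1/2)^2 = 1/2).
r to a full niece or nephew = 1/4 (full aunt/uncle↔niece/nephew: two paths of length 3 through the shared grandparent pair: r = 2·(1/2)^3 = 1/4).
r to a first cousin = 0.125 (first cousins share one grandparent pair — two paths of length 4: r = 2·(1/2)^4 = 1/8).
Summing one r·B term per recipient: 4·0.5·0.167 + 2·0.25·0.391 + 3·0.125·0.0185 = 0.5364375.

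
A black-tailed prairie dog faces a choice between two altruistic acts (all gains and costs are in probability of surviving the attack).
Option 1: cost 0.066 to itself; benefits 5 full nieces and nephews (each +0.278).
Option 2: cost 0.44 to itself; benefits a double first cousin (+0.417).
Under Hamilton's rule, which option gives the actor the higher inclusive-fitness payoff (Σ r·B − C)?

Option 1: r to a full niece or nephew = 0.25.
Option 1: Σ r·B − C = (5·0.25·0.278) − 0.066 = 0.2815.
Option 2: r to a double first cousin = 0.25.
Option 2: Σ r·B − C = (1·0.25·0.417) − 0.44 = -0.33575.
Option 1 has the higher net inclusive-fitness payoff.

Option 1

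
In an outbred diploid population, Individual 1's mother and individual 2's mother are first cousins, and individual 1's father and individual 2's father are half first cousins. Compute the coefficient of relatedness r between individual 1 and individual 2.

0.046875

Wright's path rule: contributions from independent ancestry routes add.
Individual 1 and individual 2 are related in two ways: second cousins through their mothers (r = 1/32) and half second cousins through their fathers (r = 1/64).
r = 1/32 + 1/64 = 0.046875.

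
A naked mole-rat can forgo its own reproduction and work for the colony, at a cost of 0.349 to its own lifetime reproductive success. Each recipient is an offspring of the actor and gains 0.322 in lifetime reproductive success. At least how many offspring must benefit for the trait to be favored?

3

r to an offspring = 0.5 (one parent–offspring link: r = (1/2)^1 = 1/2).
Hamilton's rule: n·r·B > C  ⇒  n > C/(r·B) = 0.349/(0.5·0.322) = 2.168.
The smallest integer exceeding 2.168 is 3.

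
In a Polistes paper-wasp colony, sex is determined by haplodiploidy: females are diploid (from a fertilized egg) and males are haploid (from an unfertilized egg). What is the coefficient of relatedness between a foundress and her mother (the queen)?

0.5

One meiotic link between diploid queen and diploid daughter: r = 1/2.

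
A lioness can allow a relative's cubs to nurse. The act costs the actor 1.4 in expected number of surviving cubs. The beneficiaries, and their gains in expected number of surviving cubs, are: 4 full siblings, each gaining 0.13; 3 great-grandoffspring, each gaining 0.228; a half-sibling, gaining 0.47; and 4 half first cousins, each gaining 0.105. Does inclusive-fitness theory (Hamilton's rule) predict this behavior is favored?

Hamilton's rule: the trait is favored when the sum of r·B over every recipient exceeds the actor's cost C.
r to a full sibling = 0.5 (full sibs share both parents — two paths of length 2: r = 2·(1/2)^2 = 1/2).
r to a great-grandoffspring = 0.125 (three parent–offspring links: r = (1/2)^3 = 1/8).
r to a half-sibling = 0.25 (half-sibs share one parent — one path of length 2: r = (1/2)^2 = 1/4).
r to a half first cousin = 1/16 (half first cousins share one grandparent — one path of length 4: r = (1/2)^4 = 1/16).
Summing one r·B term per recipient: 4·0.5·0.13 + 3·0.125·0.228 + 1·0.25·0.47 + 4·0.0625·0.105 = 0.48925.
0.48925 < 1.4: the indirect benefit is less than the cost.

No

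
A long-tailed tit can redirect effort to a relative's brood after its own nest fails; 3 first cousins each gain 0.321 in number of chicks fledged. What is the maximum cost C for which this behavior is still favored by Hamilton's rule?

0.120375

r to a first cousin = 0.125 (first cousins share one grandparent pair — two paths of length 4: r = 2·(1/2)^4 = 1/8).
Hamilton's rule: n·r·B > C, so the trait is favored while C < n·r·B = 3·0.125·0.321 = 0.120375.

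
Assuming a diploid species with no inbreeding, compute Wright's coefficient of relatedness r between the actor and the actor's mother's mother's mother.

0.125

Each parent–offspring link contributes a factor of 1/2, and independent paths through distinct common ancestors add.
Three parent–offspring links: r = (1/2)^3 = 1/8.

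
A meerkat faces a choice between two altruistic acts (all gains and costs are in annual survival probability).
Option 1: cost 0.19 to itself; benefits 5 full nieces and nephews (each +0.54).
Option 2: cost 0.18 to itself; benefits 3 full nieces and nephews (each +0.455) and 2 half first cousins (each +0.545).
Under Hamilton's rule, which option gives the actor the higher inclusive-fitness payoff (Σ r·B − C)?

Option 1

Option 1: r to a full niece or nephew = 0.25.
Option 1: Σ r·B − C = (5·0.25·0.54) − 0.19 = 0.485.
Option 2: r to a full niece or nephew = 0.25.
Option 2: r to a half first cousin = 0.0625.
Option 2: Σ r·B − C = (3·0.25·0.455 + 2·0.0625·0.545) − 0.18 = 0.229375.
Option 1 has the higher net inclusive-fitness payoff.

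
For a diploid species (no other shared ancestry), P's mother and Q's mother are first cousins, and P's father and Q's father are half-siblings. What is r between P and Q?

Relatedness sums over independent paths through distinct common ancestors.
P and Q are related in two ways: second cousins through their mothers (r = 1/32) and half first cousins through their fathers (r = 1/16).
r = 1/32 + 1/16 = 0.09375.

0.09375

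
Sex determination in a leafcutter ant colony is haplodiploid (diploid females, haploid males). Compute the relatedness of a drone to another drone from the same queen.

0.5

Haploid brothers each carry a random half of the queen's diploid genome, so on average they share half: r = 1/2.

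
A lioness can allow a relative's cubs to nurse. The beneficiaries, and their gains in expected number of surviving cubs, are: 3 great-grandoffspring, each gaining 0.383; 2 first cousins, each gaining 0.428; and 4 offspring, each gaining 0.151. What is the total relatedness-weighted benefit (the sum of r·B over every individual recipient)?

r to a great-grandoffspring = 0.125 (three parent–offspring links: r = (1/2)^3 = 1/8).
r to a first cousin = 0.125 (first cousins share one grandparent pair — two paths of length 4: r = 2·(1/2)^4 = 1/8).
r to an offspring = 1/2 (one parent–offspring link: r = (1/2)^1 = 1/2).
Summing one r·B term per recipient: 3·0.125·0.383 + 2·0.125·0.428 + 4·0.5·0.151 = 0.552625.

0.552625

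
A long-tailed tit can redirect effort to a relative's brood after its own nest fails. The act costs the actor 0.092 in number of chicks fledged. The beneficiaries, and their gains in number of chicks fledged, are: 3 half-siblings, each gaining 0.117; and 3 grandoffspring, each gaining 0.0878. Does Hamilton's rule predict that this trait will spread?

Hamilton's rule: the trait is favored when the sum of r·B over every recipient exceeds the actor's cost C.
r to a half-sibling = 0.25 (half-sibs share one parent — one path of length 2: r = (1/2)^2 = 1/4).
r to a grandoffspring = 0.25 (two parent–offspring links: r = (1/2)^2 = 1/4).
Summing one r·B term per recipient: 3·0.25·0.117 + 3·0.25·0.0878 = 0.1536.
0.1536 > 0.092: the indirect benefit exceeds the cost.

Yes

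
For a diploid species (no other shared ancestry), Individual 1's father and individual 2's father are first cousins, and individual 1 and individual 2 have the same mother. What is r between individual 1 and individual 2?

0.28125

Wright's path rule: contributions from independent ancestry routes add.
Individual 1 and individual 2 are related in two ways: second cousins through their fathers (r = 1/32) and half-sibs through their shared mother (r = 1/4).
r = 1/32 + 1/4 = 9/32 = 0.28125.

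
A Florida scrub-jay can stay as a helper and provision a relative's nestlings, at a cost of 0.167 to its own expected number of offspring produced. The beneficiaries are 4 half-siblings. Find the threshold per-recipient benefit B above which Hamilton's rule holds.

0.167

r to a half-sibling = 0.25 (half-sibs share one parent — one path of length 2: r = (1/2)^2 = 1/4).
Hamilton's rule with n recipients of equal r: n·r·B > C, so B > C/(n·r) = 0.167/(4·0.25) = 0.167.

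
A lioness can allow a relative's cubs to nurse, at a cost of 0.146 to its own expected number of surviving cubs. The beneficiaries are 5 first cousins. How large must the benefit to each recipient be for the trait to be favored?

0.2336

r to a first cousin = 1/8 (first cousins share one grandparent pair — two paths of length 4: r = 2·(1/2)^4 = 1/8).
Hamilton's rule with n recipients of equal r: n·r·B > C, so B > C/(n·r) = 0.146/(5·0.125) = 0.2336.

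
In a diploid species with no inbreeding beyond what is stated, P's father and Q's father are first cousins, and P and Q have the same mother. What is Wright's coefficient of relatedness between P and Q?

Independent pedigree routes through distinct common ancestors add.
P and Q are related in two ways: second cousins through their fathers (r = 1/32) and half-sibs through their shared mother (r = 1/4).
r = 1/32 + 1/4 = 9/32 = 0.28125.

0.28125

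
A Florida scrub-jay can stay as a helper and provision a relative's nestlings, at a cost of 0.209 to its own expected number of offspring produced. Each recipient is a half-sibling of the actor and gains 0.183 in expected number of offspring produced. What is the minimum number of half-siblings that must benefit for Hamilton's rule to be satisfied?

r to a half-sibling = 1/4 (half-sibs share one parent — one path of length 2: r = (1/2)^2 = 1/4).
Hamilton's rule: n·r·B > C  ⇒  n > C/(r·B) = 0.209/(0.25·0.183) = 4.568.
The smallest integer exceeding 4.568 is 5.

5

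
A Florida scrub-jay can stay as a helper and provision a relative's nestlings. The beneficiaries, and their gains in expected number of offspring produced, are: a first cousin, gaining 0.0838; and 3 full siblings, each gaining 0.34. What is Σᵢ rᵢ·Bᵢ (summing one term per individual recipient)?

0.520475

r to a first cousin = 0.125 (first cousins share one grandparent pair — two paths of length 4: r = 2·(1/2)^4 = 1/8).
r to a full sibling = 1/2 (full sibs share both parents — two paths of length 2: r = 2·(1/2)^2 = 1/2).
Summing one r·B term per recipient: 1·0.125·0.0838 + 3·0.5·0.34 = 0.520475.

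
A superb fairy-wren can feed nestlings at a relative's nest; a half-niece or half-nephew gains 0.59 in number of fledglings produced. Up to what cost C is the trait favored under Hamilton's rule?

r to a half-niece or half-nephew = 1/8 (half-aunt/uncle↔niece/nephew: one path of length 3: r = (1/2)^3 = 1/8).
Hamilton's rule: n·r·B > C, so the trait is favored while C < n·r·B = 1·0.125·0.59 = 0.07375.

0.07375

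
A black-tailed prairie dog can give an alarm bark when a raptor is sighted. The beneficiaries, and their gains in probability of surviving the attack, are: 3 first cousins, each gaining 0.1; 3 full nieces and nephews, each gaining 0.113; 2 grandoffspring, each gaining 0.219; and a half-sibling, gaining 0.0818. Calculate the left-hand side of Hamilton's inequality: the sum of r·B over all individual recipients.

0.2522

r to a first cousin = 0.125 (first cousins share one grandparent pair — two paths of length 4: r = 2·(1/2)^4 = 1/8).
r to a full niece or nephew = 0.25 (full aunt/uncle↔niece/nephew: two paths of length 3 through the shared grandparent pair: r = 2·(1/2)^3 = 1/4).
r to a grandoffspring = 0.25 (two parent–offspring links: r = (1/2)^2 = 1/4).
r to a half-sibling = 0.25 (half-sibs share one parent — one path of length 2: r = (1/2)^2 = 1/4).
Summing one r·B term per recipient: 3·0.125·0.1 + 3·0.25·0.113 + 2·0.25·0.219 + 1·0.25·0.0818 = 0.2522.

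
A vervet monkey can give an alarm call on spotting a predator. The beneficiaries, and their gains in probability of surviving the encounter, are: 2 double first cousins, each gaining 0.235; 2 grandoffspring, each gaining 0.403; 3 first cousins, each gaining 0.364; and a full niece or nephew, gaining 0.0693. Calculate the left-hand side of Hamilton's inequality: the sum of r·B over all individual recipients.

r to a double first cousin = 0.25 (double first cousins share both grandparent pairs — four paths of length 4: r = 4·(1/2)^4 = 1/4).
r to a grandoffspring = 0.25 (two parent–offspring links: r = (1/2)^2 = 1/4).
r to a first cousin = 1/8 (first cousins share one grandparent pair — two paths of length 4: r = 2·(1/2)^4 = 1/8).
r to a full niece or nephew = 1/4 (full aunt/uncle↔niece/nephew: two paths of length 3 through the shared grandparent pair: r = 2·(1/2)^3 = 1/4).
Summing one r·B term per recipient: 2·0.25·0.235 + 2·0.25·0.403 + 3·0.125·0.364 + 1·0.25·0.0693 = 0.472825.

0.472825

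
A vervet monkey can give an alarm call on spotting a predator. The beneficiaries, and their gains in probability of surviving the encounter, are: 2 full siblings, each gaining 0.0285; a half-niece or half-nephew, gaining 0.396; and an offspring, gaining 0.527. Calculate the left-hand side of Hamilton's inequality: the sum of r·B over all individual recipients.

r to a full sibling = 1/2 (full sibs share both parents — two paths of length 2: r = 2·(1/2)^2 = 1/2).
r to a half-niece or half-nephew = 0.125 (half-aunt/uncle↔niece/nephew: one path of length 3: r = (1/2)^3 = 1/8).
r to an offspring = 0.5 (one parent–offspring link: r = (1/2)^1 = 1/2).
Summing one r·B term per recipient: 2·0.5·0.0285 + 1·0.125·0.396 + 1·0.5·0.527 = 0.3415.

0.3415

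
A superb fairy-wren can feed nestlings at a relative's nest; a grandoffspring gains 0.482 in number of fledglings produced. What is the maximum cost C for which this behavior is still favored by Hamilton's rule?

0.1205

r to a grandoffspring = 1/4 (two parent–offspring links: r = (1/2)^2 = 1/4).
Hamilton's rule: n·r·B > C, so the trait is favored while C < n·r·B = 1·0.25·0.482 = 0.1205.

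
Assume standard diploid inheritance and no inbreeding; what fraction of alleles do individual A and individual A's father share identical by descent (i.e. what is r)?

Each parent–offspring link contributes a factor of 1/2, and independent paths through distinct common ancestors add.
One parent–offspring link: r = (1/2)^1 = 1/2.

0.5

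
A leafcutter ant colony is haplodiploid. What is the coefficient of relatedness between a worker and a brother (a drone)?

0.25

Her haploid brother carries none of their father's genes and a random half of their mother's genome; that half matches the maternal half of her own genome with probability 1/2: r = 1/2 · 1/2 = 1/4.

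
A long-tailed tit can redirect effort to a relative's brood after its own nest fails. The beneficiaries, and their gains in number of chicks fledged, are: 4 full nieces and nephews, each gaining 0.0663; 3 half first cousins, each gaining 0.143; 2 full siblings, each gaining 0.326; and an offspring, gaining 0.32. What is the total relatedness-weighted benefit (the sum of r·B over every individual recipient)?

0.5791125

r to a full niece or nephew = 0.25 (full aunt/uncle↔niece/nephew: two paths of length 3 through the shared grandparent pair: r = 2·(1/2)^3 = 1/4).
r to a half first cousin = 1/16 (half first cousins share one grandparent — one path of length 4: r = (1/2)^4 = 1/16).
r to a full sibling = 0.5 (full sibs share both parents — two paths of length 2: r = 2·(1/2)^2 = 1/2).
r to an offspring = 1/2 (one parent–offspring link: r = (1/2)^1 = 1/2).
Summing one r·B term per recipient: 4·0.25·0.0663 + 3·0.0625·0.143 + 2·0.5·0.326 + 1·0.5·0.32 = 0.5791125.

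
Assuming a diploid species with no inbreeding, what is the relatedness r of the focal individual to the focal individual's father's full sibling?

Each parent–offspring link contributes a factor of 1/2, and independent paths through distinct common ancestors add.
Full aunt/uncle↔niece/nephew: two paths of length 3 through the shared grandparent pair: r = 2·(1/2)^3 = 1/4.

0.25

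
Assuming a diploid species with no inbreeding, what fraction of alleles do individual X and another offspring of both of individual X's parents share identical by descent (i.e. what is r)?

Each parent–offspring link contributes a factor of 1/2, and independent paths through distinct common ancestors add.
Full sibs share both parents — two paths of length 2: r = 2·(1/2)^2 = 1/2.

0.5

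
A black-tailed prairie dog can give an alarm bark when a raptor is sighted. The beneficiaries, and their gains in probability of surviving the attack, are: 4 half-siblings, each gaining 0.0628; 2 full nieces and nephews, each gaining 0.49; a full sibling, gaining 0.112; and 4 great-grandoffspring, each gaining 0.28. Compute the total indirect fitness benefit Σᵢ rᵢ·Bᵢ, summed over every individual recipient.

0.5038

r to a half-sibling = 1/4 (half-sibs share one parent — one path of length 2: r = (1/2)^2 = 1/4).
r to a full niece or nephew = 1/4 (full aunt/uncle↔niece/nephew: two paths of length 3 through the shared grandparent pair: r = 2·(1/2)^3 = 1/4).
r to a full sibling = 1/2 (full sibs share both parents — two paths of length 2: r = 2·(1/2)^2 = 1/2).
r to a great-grandoffspring = 1/8 (three parent–offspring links: r = (1/2)^3 = 1/8).
Summing one r·B term per recipient: 4·0.25·0.0628 + 2·0.25·0.49 + 1·0.5·0.112 + 4·0.125·0.28 = 0.5038.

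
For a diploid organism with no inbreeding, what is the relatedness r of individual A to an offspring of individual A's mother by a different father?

Each parent–offspring link contributes a factor of 1/2, and independent paths through distinct common ancestors add.
Half-sibs share one parent — one path of length 2: r = (1/2)^2 = 1/4.

0.25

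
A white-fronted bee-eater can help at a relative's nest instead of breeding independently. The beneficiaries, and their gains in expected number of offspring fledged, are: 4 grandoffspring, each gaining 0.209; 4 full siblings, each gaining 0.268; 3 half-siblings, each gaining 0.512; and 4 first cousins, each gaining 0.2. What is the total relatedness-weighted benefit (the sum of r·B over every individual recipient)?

r to a grandoffspring = 0.25 (two parent–offspring links: r = (1/2)^2 = 1/4).
r to a full sibling = 1/2 (full sibs share both parents — two paths of length 2: r = 2·(1/2)^2 = 1/2).
r to a half-sibling = 0.25 (half-sibs share one parent — one path of length 2: r = (1/2)^2 = 1/4).
r to a first cousin = 1/8 (first cousins share one grandparent pair — two paths of length 4: r = 2·(1/2)^4 = 1/8).
Summing one r·B term per recipient: 4·0.25·0.209 + 4·0.5·0.268 + 3·0.25·0.512 + 4·0.125·0.2 = 1.229.

1.229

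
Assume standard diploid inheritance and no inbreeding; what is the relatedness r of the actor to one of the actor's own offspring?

0.5

Each parent–offspring link contributes a factor of 1/2, and independent paths through distinct common ancestors add.
One parent–offspring link: r = (1/2)^1 = 1/2.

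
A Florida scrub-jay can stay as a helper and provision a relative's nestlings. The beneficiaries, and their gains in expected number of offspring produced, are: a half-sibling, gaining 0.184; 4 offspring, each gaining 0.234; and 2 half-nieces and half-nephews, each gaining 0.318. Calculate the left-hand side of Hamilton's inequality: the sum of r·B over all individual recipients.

r to a half-sibling = 0.25 (half-sibs share one parent — one path of length 2: r = (1/2)^2 = 1/4).
r to an offspring = 1/2 (one parent–offspring link: r = (1/2)^1 = 1/2).
r to a half-niece or half-nephew = 1/8 (half-aunt/uncle↔niece/nephew: one path of length 3: r = (1/2)^3 = 1/8).
Summing one r·B term per recipient: 1·0.25·0.184 + 4·0.5·0.234 + 2·0.125·0.318 = 0.5935.

0.5935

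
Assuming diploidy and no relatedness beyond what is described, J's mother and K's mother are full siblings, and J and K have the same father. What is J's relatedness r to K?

0.375

Independent pedigree routes through distinct common ancestors add.
J and K are related in two ways: first cousins through their mothers (r = 1/8) and half-sibs through their shared father (r = 1/4).
r = 1/8 + 1/4 = 3/8 = 0.375.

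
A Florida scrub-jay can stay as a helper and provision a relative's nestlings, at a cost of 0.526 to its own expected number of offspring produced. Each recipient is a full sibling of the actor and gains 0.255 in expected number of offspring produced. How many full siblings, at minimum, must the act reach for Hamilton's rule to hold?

5

r to a full sibling = 1/2 (full sibs share both parents — two paths of length 2: r = 2·(1/2)^2 = 1/2).
Hamilton's rule: n·r·B > C  ⇒  n > C/(r·B) = 0.526/(0.5·0.255) = 4.125.
The smallest integer exceeding 4.125 is 5.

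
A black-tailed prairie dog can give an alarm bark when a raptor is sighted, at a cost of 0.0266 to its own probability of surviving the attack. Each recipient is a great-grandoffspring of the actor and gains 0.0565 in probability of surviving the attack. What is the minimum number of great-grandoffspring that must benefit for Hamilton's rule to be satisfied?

4

r to a great-grandoffspring = 1/8 (three parent–offspring links: r = (1/2)^3 = 1/8).
Hamilton's rule: n·r·B > C  ⇒  n > C/(r·B) = 0.0266/(0.125·0.0565) = 3.766.
The smallest integer exceeding 3.766 is 4.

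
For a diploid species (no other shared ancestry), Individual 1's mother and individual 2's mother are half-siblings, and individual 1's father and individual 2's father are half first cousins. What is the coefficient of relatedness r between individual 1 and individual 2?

0.078125

Relatedness sums over independent paths through distinct common ancestors.
Individual 1 and individual 2 are related in two ways: half first cousins through their mothers (r = 1/16) and half second cousins through their fathers (r = 1/64).
r = 1/16 + 1/64 = 5/64 = 0.078125.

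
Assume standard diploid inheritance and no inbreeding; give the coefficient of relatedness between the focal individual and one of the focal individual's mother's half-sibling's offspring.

0.0625

Each parent–offspring link contributes a factor of 1/2, and independent paths through distinct common ancestors add.
Half first cousins share one grandparent — one path of length 4: r = (1/2)^4 = 1/16.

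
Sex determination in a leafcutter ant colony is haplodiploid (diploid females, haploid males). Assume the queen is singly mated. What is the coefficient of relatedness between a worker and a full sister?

0.75

Haplodiploid full sisters inherit their father's entire haploid genome identically (contributing 1/2) and on average half of their mother's contribution (1/2 · 1/2 = 1/4); r = 1/2 + 1/4 = 3/4.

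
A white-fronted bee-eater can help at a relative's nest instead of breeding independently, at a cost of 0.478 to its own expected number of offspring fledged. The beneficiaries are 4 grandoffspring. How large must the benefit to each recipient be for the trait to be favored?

r to a grandoffspring = 1/4 (two parent–offspring links: r = (1/2)^2 = 1/4).
Hamilton's rule with n recipients of equal r: n·r·B > C, so B > C/(n·r) = 0.478/(4·0.25) = 0.478.

0.478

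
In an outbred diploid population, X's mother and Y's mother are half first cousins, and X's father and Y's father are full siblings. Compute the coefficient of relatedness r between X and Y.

0.140625

With two independent routes of shared ancestry, r is the sum of the two contributions.
X and Y are related in two ways: half second cousins through their mothers (r = 1/64) and first cousins through their fathers (r = 1/8).
r = 1/64 + 1/8 = 9/64 = 0.140625.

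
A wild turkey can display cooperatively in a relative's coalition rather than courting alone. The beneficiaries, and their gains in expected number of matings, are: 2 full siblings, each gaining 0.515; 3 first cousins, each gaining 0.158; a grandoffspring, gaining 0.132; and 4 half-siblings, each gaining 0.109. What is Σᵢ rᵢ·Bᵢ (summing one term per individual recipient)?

r to a full sibling = 1/2 (full sibs share both parents — two paths of length 2: r = 2·(1/2)^2 = 1/2).
r to a first cousin = 0.125 (first cousins share one grandparent pair — two paths of length 4: r = 2·(1/2)^4 = 1/8).
r to a grandoffspring = 1/4 (two parent–offspring links: r = (1/2)^2 = 1/4).
r to a half-sibling = 1/4 (half-sibs share one parent — one path of length 2: r = (1/2)^2 = 1/4).
Summing one r·B term per recipient: 2·0.5·0.515 + 3·0.125·0.158 + 1·0.25·0.132 + 4·0.25·0.109 = 0.71625.

0.71625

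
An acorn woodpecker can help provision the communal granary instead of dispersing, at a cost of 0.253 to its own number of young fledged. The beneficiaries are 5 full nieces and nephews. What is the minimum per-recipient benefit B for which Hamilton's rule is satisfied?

0.2024

r to a full niece or nephew = 0.25 (full aunt/uncle↔niece/nephew: two paths of length 3 through the shared grandparent pair: r = 2·(1/2)^3 = 1/4).
Hamilton's rule with n recipients of equal r: n·r·B > C, so B > C/(n·r) = 0.253/(5·0.25) = 0.2024.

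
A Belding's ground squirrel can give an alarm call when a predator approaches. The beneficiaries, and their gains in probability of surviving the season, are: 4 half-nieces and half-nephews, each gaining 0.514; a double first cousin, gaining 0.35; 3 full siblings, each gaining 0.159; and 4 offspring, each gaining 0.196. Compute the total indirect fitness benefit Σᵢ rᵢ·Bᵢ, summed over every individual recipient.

0.975

r to a half-niece or half-nephew = 0.125 (half-aunt/uncle↔niece/nephew: one path of length 3: r = (1/2)^3 = 1/8).
r to a double first cousin = 1/4 (double first cousins share both grandparent pairs — four paths of length 4: r = 4·(1/2)^4 = 1/4).
r to a full sibling = 1/2 (full sibs share both parents — two paths of length 2: r = 2·(1/2)^2 = 1/2).
r to an offspring = 1/2 (one parent–offspring link: r = (1/2)^1 = 1/2).
Summing one r·B term per recipient: 4·0.125·0.514 + 1·0.25·0.35 + 3·0.5·0.159 + 4·0.5·0.196 = 0.975.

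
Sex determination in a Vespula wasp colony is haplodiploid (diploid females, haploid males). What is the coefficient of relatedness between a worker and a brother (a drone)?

Her haploid brother carries none of their father's genes and a random half of their mother's genome; that half matches the maternal half of her own genome with probability 1/2: r = 1/2 · 1/2 = 1/4.

0.25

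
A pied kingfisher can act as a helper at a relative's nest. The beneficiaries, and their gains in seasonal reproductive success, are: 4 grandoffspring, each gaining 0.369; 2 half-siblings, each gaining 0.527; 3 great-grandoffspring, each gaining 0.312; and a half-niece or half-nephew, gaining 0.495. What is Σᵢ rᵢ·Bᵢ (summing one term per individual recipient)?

r to a grandoffspring = 0.25 (two parent–offspring links: r = (1/2)^2 = 1/4).
r to a half-sibling = 1/4 (half-sibs share one parent — one path of length 2: r = (1/2)^2 = 1/4).
r to a great-grandoffspring = 0.125 (three parent–offspring links: r = (1/2)^3 = 1/8).
r to a half-niece or half-nephew = 1/8 (half-aunt/uncle↔niece/nephew: one path of length 3: r = (1/2)^3 = 1/8).
Summing one r·B term per recipient: 4·0.25·0.369 + 2·0.25·0.527 + 3·0.125·0.312 + 1·0.125·0.495 = 0.811375.

0.811375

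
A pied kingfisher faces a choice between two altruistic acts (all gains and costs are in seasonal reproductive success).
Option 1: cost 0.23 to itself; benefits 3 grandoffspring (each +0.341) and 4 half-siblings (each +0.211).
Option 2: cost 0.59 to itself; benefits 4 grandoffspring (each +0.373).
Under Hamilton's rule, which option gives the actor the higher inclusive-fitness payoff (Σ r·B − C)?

Option 1

Option 1: r to a grandoffspring = 0.25.
Option 1: r to a half-sibling = 0.25.
Option 1: Σ r·B − C = (3·0.25·0.341 + 4·0.25·0.211) − 0.23 = 0.23675.
Option 2: r to a grandoffspring = 0.25.
Option 2: Σ r·B − C = (4·0.25·0.373) − 0.59 = -0.217.
Option 1 has the higher net inclusive-fitness payoff.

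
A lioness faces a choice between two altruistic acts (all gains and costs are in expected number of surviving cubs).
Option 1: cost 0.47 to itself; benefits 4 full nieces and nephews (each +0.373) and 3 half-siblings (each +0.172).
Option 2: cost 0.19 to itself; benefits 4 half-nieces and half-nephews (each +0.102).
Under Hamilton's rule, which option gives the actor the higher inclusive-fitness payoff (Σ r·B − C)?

Option 1

Option 1: r to a full niece or nephew = 0.25.
Option 1: r to a half-sibling = 0.25.
Option 1: Σ r·B − C = (4·0.25·0.373 + 3·0.25·0.172) − 0.47 = 0.032.
Option 2: r to a half-niece or half-nephew = 0.125.
Option 2: Σ r·B − C = (4·0.125·0.102) − 0.19 = -0.139.
Option 1 has the higher net inclusive-fitness payoff.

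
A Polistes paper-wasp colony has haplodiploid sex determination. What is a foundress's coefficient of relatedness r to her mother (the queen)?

0.5

One meiotic link between diploid queen and diploid daughter: r = 1/2.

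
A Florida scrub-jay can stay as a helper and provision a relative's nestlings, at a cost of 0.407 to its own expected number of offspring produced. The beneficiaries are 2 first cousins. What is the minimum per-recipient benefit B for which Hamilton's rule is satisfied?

r to a first cousin = 0.125 (first cousins share one grandparent pair — two paths of length 4: r = 2·(1/2)^4 = 1/8).
Hamilton's rule with n recipients of equal r: n·r·B > C, so B > C/(n·r) = 0.407/(2·0.125) = 1.628.

1.628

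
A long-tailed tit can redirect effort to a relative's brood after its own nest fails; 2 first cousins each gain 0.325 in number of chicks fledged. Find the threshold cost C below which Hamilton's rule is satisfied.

0.08125

r to a first cousin = 0.125 (first cousins share one grandparent pair — two paths of length 4: r = 2·(1/2)^4 = 1/8).
Hamilton's rule: n·r·B > C, so the trait is favored while C < n·r·B = 2·0.125·0.325 = 0.08125.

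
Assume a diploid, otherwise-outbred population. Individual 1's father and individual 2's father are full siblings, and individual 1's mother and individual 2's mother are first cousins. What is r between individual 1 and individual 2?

0.15625

Relatedness sums over independent paths through distinct common ancestors.
Individual 1 and individual 2 are related in two ways: first cousins through their fathers (r = 1/8) and second cousins through their mothers (r = 1/32).
r = 1/8 + 1/32 = 0.15625.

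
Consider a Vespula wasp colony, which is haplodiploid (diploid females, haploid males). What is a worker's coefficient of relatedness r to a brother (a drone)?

Her haploid brother carries none of their father's genes and a random half of their mother's genome; that half matches the maternal half of her own genome with probability 1/2: r = 1/2 · 1/2 = 1/4.

0.25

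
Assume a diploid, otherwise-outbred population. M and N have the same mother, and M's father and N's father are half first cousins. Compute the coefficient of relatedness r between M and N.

0.265625

Independent pedigree routes through distinct common ancestors add.
M and N are related in two ways: half-sibs through their shared mother (r = 1/4) and half second cousins through their fathers (r = 1/64).
r = 1/4 + 1/64 = 0.265625.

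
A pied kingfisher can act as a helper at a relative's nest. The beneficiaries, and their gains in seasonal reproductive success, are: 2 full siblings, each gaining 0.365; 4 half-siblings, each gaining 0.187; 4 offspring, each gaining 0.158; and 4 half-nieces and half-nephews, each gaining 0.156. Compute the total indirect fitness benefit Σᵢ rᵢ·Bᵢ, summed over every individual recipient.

0.946

r to a full sibling = 1/2 (full sibs share both parents — two paths of length 2: r = 2·(1/2)^2 = 1/2).
r to a half-sibling = 1/4 (half-sibs share one parent — one path of length 2: r = (1/2)^2 = 1/4).
r to an offspring = 0.5 (one parent–offspring link: r = (1/2)^1 = 1/2).
r to a half-niece or half-nephew = 0.125 (half-aunt/uncle↔niece/nephew: one path of length 3: r = (1/2)^3 = 1/8).
Summing one r·B term per recipient: 2·0.5·0.365 + 4·0.25·0.187 + 4·0.5·0.158 + 4·0.125·0.156 = 0.946.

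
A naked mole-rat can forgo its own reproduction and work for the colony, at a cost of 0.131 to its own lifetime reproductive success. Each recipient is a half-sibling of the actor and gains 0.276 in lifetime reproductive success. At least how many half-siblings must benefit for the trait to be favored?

2

r to a half-sibling = 0.25 (half-sibs share one parent — one path of length 2: r = (1/2)^2 = 1/4).
Hamilton's rule: n·r·B > C  ⇒  n > C/(r·B) = 0.131/(0.25·0.276) = 1.899.
The smallest integer exceeding 1.899 is 2.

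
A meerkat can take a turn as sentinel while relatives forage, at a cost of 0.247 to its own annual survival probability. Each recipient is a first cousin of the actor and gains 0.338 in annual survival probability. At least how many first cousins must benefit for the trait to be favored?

6

r to a first cousin = 0.125 (first cousins share one grandparent pair — two paths of length 4: r = 2·(1/2)^4 = 1/8).
Hamilton's rule: n·r·B > C  ⇒  n > C/(r·B) = 0.247/(0.125·0.338) = 5.846.
The smallest integer exceeding 5.846 is 6.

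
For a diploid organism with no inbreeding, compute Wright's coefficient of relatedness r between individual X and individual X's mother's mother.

Each parent–offspring link contributes a factor of 1/2, and independent paths through distinct common ancestors add.
Two parent–offspring links: r = (1/2)^2 = 1/4.

0.25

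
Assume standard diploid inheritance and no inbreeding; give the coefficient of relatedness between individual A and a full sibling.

0.5

Full sibs share both parents — two paths of length 2: r = 2·(1/2)^2 = 1/2.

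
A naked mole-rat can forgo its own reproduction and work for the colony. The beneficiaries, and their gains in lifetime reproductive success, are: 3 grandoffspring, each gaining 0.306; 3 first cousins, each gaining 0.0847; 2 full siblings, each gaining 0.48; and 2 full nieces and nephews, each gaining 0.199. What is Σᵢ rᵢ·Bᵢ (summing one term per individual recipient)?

r to a grandoffspring = 1/4 (two parent–offspring links: r = (1/2)^2 = 1/4).
r to a first cousin = 0.125 (first cousins share one grandparent pair — two paths of length 4: r = 2·(1/2)^4 = 1/8).
r to a full sibling = 1/2 (full sibs share both parents — two paths of length 2: r = 2·(1/2)^2 = 1/2).
r to a full niece or nephew = 0.25 (full aunt/uncle↔niece/nephew: two paths of length 3 through the shared grandparent pair: r = 2·(1/2)^3 = 1/4).
Summing one r·B term per recipient: 3·0.25·0.306 + 3·0.125·0.0847 + 2·0.5·0.48 + 2·0.25·0.199 = 0.8407625.

0.8407625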